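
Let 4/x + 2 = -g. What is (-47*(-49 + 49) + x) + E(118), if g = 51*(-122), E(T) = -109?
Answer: -169494/1555 ≈ -109.00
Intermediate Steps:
g = -6222
x = 1/1555 (x = 4/(-2 - 1*(-6222)) = 4/(-2 + 6222) = 4/6220 = 4*(1/6220) = 1/1555 ≈ 0.00064309)
(-47*(-49 + 49) + x) + E(118) = (-47*(-49 + 49) + 1/1555) - 109 = (-47*0 + 1/1555) - 109 = (0 + 1/1555) - 109 = 1/1555 - 109 = -169494/1555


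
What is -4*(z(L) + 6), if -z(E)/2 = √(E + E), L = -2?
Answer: -24 + 16*I ≈ -24.0 + 16.0*I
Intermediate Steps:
z(E) = -2*√2*√E (z(E) = -2*√(E + E) = -2*√2*√E)
-4*(z(L) + 6) = -4*(-2*√2*√(-2) + 6) = -4*(-2*√2*I*√2 + 6) = -4*(-4*I + 6) = -4*(6 - 4*I) = -24 + 16*I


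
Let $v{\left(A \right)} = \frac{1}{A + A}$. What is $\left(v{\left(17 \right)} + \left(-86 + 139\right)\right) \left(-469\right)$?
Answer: $- \frac{845607}{34} \approx -24871.0$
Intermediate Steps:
$v{\left(A \right)} = \frac{1}{2 A}$
$\left(v{\left(17 \right)} + \left(-86 + 139\right)\right) \left(-469\right) = \left(\frac{1}{2 \cdot 17} + \left(-86 + 139\right)\right) \left(-469\right) = \left(\frac{1}{2} \cdot \frac{1}{17} + 53\right) \left(-469\right) = \left(\frac{1}{34} + 53\right) \left(-469\right) = \frac{1803}{34} \left(-469\right) = - \frac{845607}{34}$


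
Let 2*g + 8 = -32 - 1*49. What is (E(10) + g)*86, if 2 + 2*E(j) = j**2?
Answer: 387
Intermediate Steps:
E(j) = -1 + j**2/2
g = -89/2 (g = -4 + (-32 - 1*49)/2 = -4 + (-32 - 49)/2 = -4 + (1/2)*(-81) = -4 - 81/2 = -89/2 ≈ -44.500)
(E(10) + g)*86 = ((-1 + (1/2)*10**2) - 89/2)*86 = ((-1 + (1/2)*100) - 89/2)*86 = ((-1 + 50) - 89/2)*86 = (49 - 89/2)*86 = (9/2)*86 = 387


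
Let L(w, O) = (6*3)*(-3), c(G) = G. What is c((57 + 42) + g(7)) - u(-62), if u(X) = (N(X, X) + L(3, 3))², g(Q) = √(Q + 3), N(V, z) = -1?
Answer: -2926 + √10 ≈ -2922.8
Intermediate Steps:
g(Q) = √(3 + Q)
L(w, O) = -54 (L(w, O) = 18*(-3) = -54)
u(X) = 3025 (u(X) = (-1 - 54)² = (-55)² = 3025)
c((57 + 42) + g(7)) - u(-62) = ((57 + 42) + √(3 + 7)) - 1*3025 = (99 + √10) - 3025 = -2926 + √10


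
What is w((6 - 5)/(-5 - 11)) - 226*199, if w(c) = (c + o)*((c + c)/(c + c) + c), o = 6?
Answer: -11511919/256 ≈ -44968.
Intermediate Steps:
w(c) = (1 + c)*(6 + c) (w(c) = (c + 6)*((c + c)/(c + c) + c) = (6 + c)*((2*c)/((2*c)) + c) = (6 + c)*((2*c)*(1/(2*c)) + c) = (6 + c)*(1 + c) = (1 + c)*(6 + c))
w((6 - 5)/(-5 - 11)) - 226*199 = (6 + ((6 - 5)/(-5 - 11))**2 + 7*((6 - 5)/(-5 - 11))) - 226*199 = (6 + (1/(-16))**2 + 7*(1/(-16))) - 44974 = (6 + (1*(-1/16))**2 + 7*(1*(-1/16))) - 44974 = (6 + (-1/16)**2 + 7*(-1/16)) - 44974 = (6 + 1/256 - 7/16) - 44974 = 1425/256 - 44974 = -11511919/256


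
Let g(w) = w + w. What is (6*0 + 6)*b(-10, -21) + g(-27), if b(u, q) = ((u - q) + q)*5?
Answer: -354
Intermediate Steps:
b(u, q) = 5*u (b(u, q) = u*5 = 5*u)
g(w) = 2*w
(6*0 + 6)*b(-10, -21) + g(-27) = (6*0 + 6)*(5*(-10)) + 2*(-27) = (0 + 6)*(-50) - 54 = 6*(-50) - 54 = -300 - 54 = -354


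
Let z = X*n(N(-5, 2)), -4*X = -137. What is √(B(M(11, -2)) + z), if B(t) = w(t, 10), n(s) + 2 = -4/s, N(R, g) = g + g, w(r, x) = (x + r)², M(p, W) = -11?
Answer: I*√407/2 ≈ 10.087*I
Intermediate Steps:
w(r, x) = (r + x)²
X = 137/4 (X = -¼*(-137) = 137/4 ≈ 34.250)
N(R, g) = 2*g
n(s) = -2 - 4/s
B(t) = (10 + t)² (B(t) = (t + 10)² = (10 + t)²)
z = -411/4 (z = 137*(-2 - 4/(2*2))/4 = 137*(-2 - 4/4)/4 = 137*(-2 - 4*¼)/4 = 137*(-2 - 1)/4 = (137/4)*(-3) = -411/4 ≈ -102.75)
√(B(M(11, -2)) + z) = √((10 - 11)² - 411/4) = √((-1)² - 411/4) = √(1 - 411/4) = √(-407/4) = I*√407/2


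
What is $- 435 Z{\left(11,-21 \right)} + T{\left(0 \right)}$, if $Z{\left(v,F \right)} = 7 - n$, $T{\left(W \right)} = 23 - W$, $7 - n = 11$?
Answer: $-4762$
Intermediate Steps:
$n = -4$ ($n = 7 - 11 = -4$)
$Z{\left(v,F \right)} = 11$ ($Z{\left(v,F \right)} = 7 - -4 = 7 + 4 = 11$)
$- 435 Z{\left(11,-21 \right)} + T{\left(0 \right)} = \left(-435\right) 11 + \left(23 - 0\right) = -4785 + \left(23 + 0\right) = -4785 + 23 = -4762$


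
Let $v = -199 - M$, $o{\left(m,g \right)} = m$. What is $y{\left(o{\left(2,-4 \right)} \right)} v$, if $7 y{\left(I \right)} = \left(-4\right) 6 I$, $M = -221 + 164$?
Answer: $\frac{6816}{7} \approx 973.71$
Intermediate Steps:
$M = -57$
$y{\left(I \right)} = - \frac{24 I}{7}$ ($y{\left(I \right)} = \frac{\left(-4\right) 6 I}{7} = \frac{\left(-24\right) I}{7} = - \frac{24 I}{7}$)
$v = -142$ ($v = -199 - -57 = -199 + 57 = -142$)
$y{\left(o{\left(2,-4 \right)} \right)} v = \left(- \frac{24}{7}\right) 2 \left(-142\right) = \left(- \frac{48}{7}\right) \left(-142\right) = \frac{6816}{7}$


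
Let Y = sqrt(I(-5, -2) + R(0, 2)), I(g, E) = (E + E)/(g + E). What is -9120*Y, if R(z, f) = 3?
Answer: -45600*sqrt(7)/7 ≈ -17235.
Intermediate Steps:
I(g, E) = 2*E/(E + g) (I(g, E) = (2*E)/(E + g) = 2*E/(E + g))
Y = 5*sqrt(7)/7 (Y = sqrt(2*(-2)/(-2 - 5) + 3) = sqrt(2*(-2)/(-7) + 3) = sqrt(2*(-2)*(-1/7) + 3) = sqrt(4/7 + 3) = sqrt(25/7) = 5*sqrt(7)/7 ≈ 1.8898)
-9120*Y = -45600*sqrt(7)/7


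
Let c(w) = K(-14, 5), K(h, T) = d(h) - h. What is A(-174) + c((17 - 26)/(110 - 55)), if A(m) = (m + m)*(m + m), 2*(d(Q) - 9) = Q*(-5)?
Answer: 121162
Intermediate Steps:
d(Q) = 9 - 5*Q/2 (d(Q) = 9 + (Q*(-5))/2 = 9 + (-5*Q)/2 = 9 - 5*Q/2)
K(h, T) = 9 - 7*h/2 (K(h, T) = (9 - 5*h/2) - h = 9 - 7*h/2)
c(w) = 58 (c(w) = 9 - 7/2*(-14) = 9 + 49 = 58)
A(m) = 4*m² (A(m) = (2*m)*(2*m) = 4*m²)
A(-174) + c((17 - 26)/(110 - 55)) = 4*(-174)² + 58 = 4*30276 + 58 = 121104 + 58 = 121162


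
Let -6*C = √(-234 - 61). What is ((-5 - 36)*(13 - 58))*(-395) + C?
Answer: -728775 - I*√295/6 ≈ -7.2878e+5 - 2.8626*I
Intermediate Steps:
C = -I*√295/6 (C = -√(-234 - 61)/6 = -I*√295/6 ≈ -2.8626*I)
((-5 - 36)*(13 - 58))*(-395) + C = ((-5 - 36)*(13 - 58))*(-395) - I*√295/6 = -41*(-45)*(-395) - I*√295/6 = 1845*(-395) - I*√295/6 = -728775 - I*√295/6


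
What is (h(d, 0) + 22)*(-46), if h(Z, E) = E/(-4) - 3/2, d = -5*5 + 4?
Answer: -943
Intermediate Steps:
d = -21 (d = -25 + 4 = -21)
h(Z, E) = -3/2 - E/4 (h(Z, E) = E*(-¼) - 3*½ = -E/4 - 3/2 = -3/2 - E/4)
(h(d, 0) + 22)*(-46) = ((-3/2 - ¼*0) + 22)*(-46) = ((-3/2 + 0) + 22)*(-46) = (-3/2 + 22)*(-46) = (41/2)*(-46) = -943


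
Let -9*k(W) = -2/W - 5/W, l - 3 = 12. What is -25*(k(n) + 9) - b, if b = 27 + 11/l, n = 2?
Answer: -23621/90 ≈ -262.46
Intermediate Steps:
l = 15 (l = 3 + 12 = 15)
k(W) = 7/(9*W) (k(W) = -(-2/W - 5/W)/9 = -(-7)/(9*W) = 7/(9*W))
b = 416/15 (b = 27 + 11/15 = 416/15 ≈ 27.733)
-25*(k(n) + 9) - b = -25*((7/9)/2 + 9) - 1*416/15 = -25*((7/9)*(1/2) + 9) - 416/15 = -25*(7/18 + 9) - 416/15 = -25*169/18 - 416/15 = -4225/18 - 416/15 = -23621/90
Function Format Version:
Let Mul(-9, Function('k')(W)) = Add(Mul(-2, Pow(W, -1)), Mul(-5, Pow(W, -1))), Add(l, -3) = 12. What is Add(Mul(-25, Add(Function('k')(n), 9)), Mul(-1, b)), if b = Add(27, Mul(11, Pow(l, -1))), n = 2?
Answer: Rational(-23621, 90) ≈ -262.46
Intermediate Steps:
l = 15 (l = Add(3, 12) = 15)
Function('k')(W) = Mul(Rational(7, 9), Pow(W, -1)) (Function('k')(W) = Mul(Rational(-1, 9), Add(Mul(-2, Pow(W, -1)), Mul(-5, Pow(W, -1)))) = Mul(Rational(-1, 9), Mul(-7, Pow(W, -1))) = Mul(Rational(7, 9), Pow(W, -1)))
b = Rational(416, 15) (b = Add(27, Mul(11, Pow(15, -1))) = Add(27, Mul(11, Rational(1, 15))) = Add(27, Rational(11, 15)) = Rational(416, 15) ≈ 27.733)
Add(Mul(-25, Add(Function('k')(n), 9)), Mul(-1, b)) = Add(Mul(-25, Add(Mul(Rational(7, 9), Pow(2, -1)), 9)), Mul(-1, Rational(416, 15))) = Add(Mul(-25, Add(Mul(Rational(7, 9), Rational(1, 2)), 9)), Rational(-416, 15)) = Add(Mul(-25, Add(Rational(7, 18), 9)), Rational(-416, 15)) = Add(Mul(-25, Rational(169, 18)), Rational(-416, 15)) = Add(Rational(-4225, 18), Rational(-416, 15)) = Rational(-23621, 90)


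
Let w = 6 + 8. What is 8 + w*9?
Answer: 134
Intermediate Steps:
w = 14
8 + w*9 = 8 + 14*9 = 8 + 126 = 134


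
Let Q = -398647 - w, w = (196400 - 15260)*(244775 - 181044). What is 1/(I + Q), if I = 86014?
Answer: -1/11544545973 ≈ -8.6621e-11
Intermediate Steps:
w = 11544233340 (w = 181140*63731 = 11544233340)
Q = -11544631987 (Q = -398647 - 1*11544233340 = -398647 - 11544233340 = -11544631987)
1/(I + Q) = 1/(86014 - 11544631987) = 1/(-11544545973) = -1/11544545973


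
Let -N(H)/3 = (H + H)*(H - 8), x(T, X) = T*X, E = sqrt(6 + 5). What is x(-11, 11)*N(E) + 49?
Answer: 8035 - 5808*sqrt(11) ≈ -11228.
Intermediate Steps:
E = sqrt(11) ≈ 3.3166
N(H) = -6*H*(-8 + H) (N(H) = -3*(H + H)*(H - 8) = -3*2*H*(-8 + H) = -6*H*(-8 + H))
x(-11, 11)*N(E) + 49 = (-11*11)*(6*sqrt(11)*(8 - sqrt(11))) + 49 = -726*sqrt(11)*(8 - sqrt(11)) + 49 = 49 - 726*sqrt(11)*(8 - sqrt(11))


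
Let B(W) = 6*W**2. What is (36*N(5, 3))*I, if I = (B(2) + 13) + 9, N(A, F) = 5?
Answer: 8280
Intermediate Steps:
I = 46 (I = (6*2**2 + 13) + 9 = (6*4 + 13) + 9 = (24 + 13) + 9 = 37 + 9 = 46)
(36*N(5, 3))*I = (36*5)*46 = 180*46 = 8280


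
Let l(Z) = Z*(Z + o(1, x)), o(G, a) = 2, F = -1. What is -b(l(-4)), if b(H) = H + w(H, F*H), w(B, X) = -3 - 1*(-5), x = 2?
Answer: -10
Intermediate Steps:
l(Z) = Z*(2 + Z) (l(Z) = Z*(Z + 2) = Z*(2 + Z))
w(B, X) = 2 (w(B, X) = -3 + 5 = 2)
b(H) = 2 + H (b(H) = H + 2 = 2 + H)
-b(l(-4)) = -(2 - 4*(2 - 4)) = -(2 - 4*(-2)) = -(2 + 8) = -1*10 = -10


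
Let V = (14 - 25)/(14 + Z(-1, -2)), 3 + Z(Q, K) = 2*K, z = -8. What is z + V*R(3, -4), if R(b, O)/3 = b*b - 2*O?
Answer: -617/7 ≈ -88.143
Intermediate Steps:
Z(Q, K) = -3 + 2*K
R(b, O) = -6*O + 3*b² (R(b, O) = 3*(b*b - 2*O) = 3*(b² - 2*O) = -6*O + 3*b²)
V = -11/7 (V = (14 - 25)/(14 + (-3 + 2*(-2))) = -11/(14 + (-3 - 4)) = -11/(14 - 7) = -11/7 ≈ -1.5714)
z + V*R(3, -4) = -8 - 11*(-6*(-4) + 3*3²)/7 = -8 - 11*(24 + 3*9)/7 = -8 - 11*(24 + 27)/7 = -8 - 11/7*51 = -8 - 561/7 = -617/7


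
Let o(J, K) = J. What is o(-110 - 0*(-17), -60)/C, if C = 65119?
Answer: -110/65119 ≈ -0.0016892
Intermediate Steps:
o(-110 - 0*(-17), -60)/C = (-110 - 0*(-17))/65119 = (-110 - 1*0)*(1/65119) = (-110 + 0)*(1/65119) = -110*1/65119 = -110/65119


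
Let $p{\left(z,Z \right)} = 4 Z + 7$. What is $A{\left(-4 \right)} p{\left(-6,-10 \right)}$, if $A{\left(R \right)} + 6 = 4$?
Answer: $66$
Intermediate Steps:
$p{\left(z,Z \right)} = 7 + 4 Z$
$A{\left(R \right)} = -2$ ($A{\left(R \right)} = -6 + 4 = -2$)
$A{\left(-4 \right)} p{\left(-6,-10 \right)} = - 2 \left(7 + 4 \left(-10\right)\right) = - 2 \left(7 - 40\right) = \left(-2\right) \left(-33\right) = 66$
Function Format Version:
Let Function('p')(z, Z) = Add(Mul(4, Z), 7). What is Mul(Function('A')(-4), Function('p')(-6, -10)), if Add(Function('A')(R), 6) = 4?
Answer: 66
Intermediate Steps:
Function('p')(z, Z) = Add(7, Mul(4, Z))
Function('A')(R) = -2 (Function('A')(R) = Add(-6, 4) = -2)
Mul(Function('A')(-4), Function('p')(-6, -10)) = Mul(-2, Add(7, Mul(4, -10))) = Mul(-2, Add(7, -40)) = Mul(-2, -33) = 66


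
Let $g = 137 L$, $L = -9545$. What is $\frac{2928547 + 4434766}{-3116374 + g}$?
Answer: $- \frac{7363313}{4424039} \approx -1.6644$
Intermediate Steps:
$g = -1307665$ ($g = 137 \left(-9545\right) = -1307665$)
$\frac{2928547 + 4434766}{-3116374 + g} = \frac{2928547 + 4434766}{-3116374 - 1307665} = \frac{7363313}{-4424039} = 7363313 \left(- \frac{1}{4424039}\right) = - \frac{7363313}{4424039}$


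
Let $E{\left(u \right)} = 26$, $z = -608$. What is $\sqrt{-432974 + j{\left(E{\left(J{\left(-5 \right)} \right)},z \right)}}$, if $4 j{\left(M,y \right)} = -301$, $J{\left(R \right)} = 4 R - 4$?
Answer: $\frac{i \sqrt{1732197}}{2} \approx 658.06 i$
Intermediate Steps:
$J{\left(R \right)} = -4 + 4 R$
$j{\left(M,y \right)} = - \frac{301}{4}$ ($j{\left(M,y \right)} = \frac{1}{4} \left(-301\right) = - \frac{301}{4}$)
$\sqrt{-432974 + j{\left(E{\left(J{\left(-5 \right)} \right)},z \right)}} = \sqrt{-432974 - \frac{301}{4}} = \sqrt{- \frac{1732197}{4}} = \frac{i \sqrt{1732197}}{2}$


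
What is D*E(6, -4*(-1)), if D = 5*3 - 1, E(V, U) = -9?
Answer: -126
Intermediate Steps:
D = 14 (D = 15 - 1 = 14)
D*E(6, -4*(-1)) = 14*(-9) = -126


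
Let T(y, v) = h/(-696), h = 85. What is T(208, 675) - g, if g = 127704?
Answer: -88882069/696 ≈ -1.2770e+5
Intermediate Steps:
T(y, v) = -85/696 (T(y, v) = 85/(-696) = 85*(-1/696) = -85/696)
T(208, 675) - g = -85/696 - 1*127704 = -85/696 - 127704 = -88882069/696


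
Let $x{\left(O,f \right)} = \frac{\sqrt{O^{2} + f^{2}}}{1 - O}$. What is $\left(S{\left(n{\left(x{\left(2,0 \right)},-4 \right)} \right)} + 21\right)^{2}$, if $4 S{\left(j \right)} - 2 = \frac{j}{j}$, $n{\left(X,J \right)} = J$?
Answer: $\frac{7569}{16} \approx 473.06$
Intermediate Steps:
$x{\left(O,f \right)} = \frac{\sqrt{O^{2} + f^{2}}}{1 - O}$
$S{\left(j \right)} = \frac{3}{4}$ ($S{\left(j \right)} = \frac{1}{2} + \frac{j \frac{1}{j}}{4} = \frac{1}{2} + \frac{1}{4} \cdot 1 = \frac{1}{2} + \frac{1}{4} = \frac{3}{4}$)
$\left(S{\left(n{\left(x{\left(2,0 \right)},-4 \right)} \right)} + 21\right)^{2} = \left(\frac{3}{4} + 21\right)^{2} = \left(\frac{87}{4}\right)^{2} = \frac{7569}{16}$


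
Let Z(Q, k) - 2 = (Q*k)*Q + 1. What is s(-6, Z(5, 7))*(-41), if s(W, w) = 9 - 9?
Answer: 0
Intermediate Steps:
Z(Q, k) = 3 + k*Q**2 (Z(Q, k) = 2 + ((Q*k)*Q + 1) = 2 + (k*Q**2 + 1) = 2 + (1 + k*Q**2) = 3 + k*Q**2)
s(W, w) = 0
s(-6, Z(5, 7))*(-41) = 0*(-41) = 0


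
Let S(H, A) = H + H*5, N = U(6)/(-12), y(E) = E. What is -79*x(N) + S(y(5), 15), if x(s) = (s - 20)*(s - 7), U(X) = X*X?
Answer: -18140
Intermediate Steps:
U(X) = X**2
N = -3 (N = 6**2/(-12) = 36*(-1/12) = -3)
x(s) = (-20 + s)*(-7 + s)
S(H, A) = 6*H (S(H, A) = H + 5*H = 6*H)
-79*x(N) + S(y(5), 15) = -79*(140 + (-3)**2 - 27*(-3)) + 6*5 = -79*(140 + 9 + 81) + 30 = -79*230 + 30 = -18170 + 30 = -18140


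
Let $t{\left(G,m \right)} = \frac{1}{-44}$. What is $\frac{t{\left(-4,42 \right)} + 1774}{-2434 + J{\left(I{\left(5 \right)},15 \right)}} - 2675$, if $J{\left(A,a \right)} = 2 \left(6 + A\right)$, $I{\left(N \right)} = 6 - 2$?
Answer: $- \frac{284205855}{106216} \approx -2675.7$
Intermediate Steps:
$t{\left(G,m \right)} = - \frac{1}{44}$
$I{\left(N \right)} = 4$
$J{\left(A,a \right)} = 12 + 2 A$
$\frac{t{\left(-4,42 \right)} + 1774}{-2434 + J{\left(I{\left(5 \right)},15 \right)}} - 2675 = \frac{- \frac{1}{44} + 1774}{-2434 + \left(12 + 2 \cdot 4\right)} - 2675 = \frac{78055}{44 \left(-2434 + \left(12 + 8\right)\right)} - 2675 = \frac{78055}{44 \left(-2434 + 20\right)} - 2675 = \frac{78055}{44 \left(-2414\right)} - 2675 = \frac{78055}{44} \left(- \frac{1}{2414}\right) - 2675 = - \frac{78055}{106216} - 2675 = - \frac{284205855}{106216}$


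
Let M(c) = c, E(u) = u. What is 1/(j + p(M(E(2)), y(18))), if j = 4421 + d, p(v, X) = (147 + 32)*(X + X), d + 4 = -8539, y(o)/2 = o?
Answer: 1/8766 ≈ 0.00011408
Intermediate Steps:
y(o) = 2*o
d = -8543 (d = -4 - 8539 = -8543)
p(v, X) = 358*X (p(v, X) = 179*(2*X) = 358*X)
j = -4122 (j = 4421 - 8543 = -4122)
1/(j + p(M(E(2)), y(18))) = 1/(-4122 + 358*(2*18)) = 1/(-4122 + 358*36) = 1/(-4122 + 12888) = 1/8766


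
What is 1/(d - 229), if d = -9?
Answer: -1/238 ≈ -0.0042017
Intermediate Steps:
1/(d - 229) = 1/(-9 - 229) = 1/(-238) = -1/238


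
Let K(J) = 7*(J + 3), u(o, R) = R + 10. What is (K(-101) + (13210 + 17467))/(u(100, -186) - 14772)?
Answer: -29991/14948 ≈ -2.0064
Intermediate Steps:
u(o, R) = 10 + R
K(J) = 21 + 7*J (K(J) = 7*(3 + J) = 21 + 7*J)
(K(-101) + (13210 + 17467))/(u(100, -186) - 14772) = ((21 + 7*(-101)) + (13210 + 17467))/((10 - 186) - 14772) = ((21 - 707) + 30677)/(-176 - 14772) = (-686 + 30677)/(-14948) = 29991*(-1/14948) = -29991/14948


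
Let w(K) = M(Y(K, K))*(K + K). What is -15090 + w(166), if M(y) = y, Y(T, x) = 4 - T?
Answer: -68874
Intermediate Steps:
w(K) = 2*K*(4 - K) (w(K) = (4 - K)*(K + K) = (4 - K)*(2*K) = 2*K*(4 - K))
-15090 + w(166) = -15090 + 2*166*(4 - 1*166) = -15090 + 2*166*(4 - 166) = -15090 + 2*166*(-162) = -15090 - 53784 = -68874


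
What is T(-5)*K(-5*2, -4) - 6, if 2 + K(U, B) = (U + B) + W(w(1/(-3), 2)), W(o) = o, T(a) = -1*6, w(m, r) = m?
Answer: 92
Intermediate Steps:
T(a) = -6
K(U, B) = -7/3 + B + U (K(U, B) = -2 + ((U + B) + 1/(-3)) = -2 + ((B + U) - ⅓) = -2 + (-⅓ + B + U) = -7/3 + B + U)
T(-5)*K(-5*2, -4) - 6 = -6*(-7/3 - 4 - 5*2) - 6 = -6*(-7/3 - 4 - 10) - 6 = -6*(-49/3) - 6 = 98 - 6 = 92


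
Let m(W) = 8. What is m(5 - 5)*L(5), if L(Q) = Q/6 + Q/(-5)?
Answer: -4/3 ≈ -1.3333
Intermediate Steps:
L(Q) = -Q/30 (L(Q) = Q*(1/6) + Q*(-1/5) = Q/6 - Q/5 = -Q/30)
m(5 - 5)*L(5) = 8*(-1/30*5) = 8*(-1/6) = -4/3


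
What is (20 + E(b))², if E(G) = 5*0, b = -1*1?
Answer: 400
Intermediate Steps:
b = -1
E(G) = 0
(20 + E(b))² = (20 + 0)² = 20² = 400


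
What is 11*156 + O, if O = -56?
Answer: 1660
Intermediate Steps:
11*156 + O = 11*156 - 56 = 1716 - 56 = 1660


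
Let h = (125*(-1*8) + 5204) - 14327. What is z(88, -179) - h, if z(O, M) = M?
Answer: 9944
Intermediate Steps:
h = -10123 (h = (125*(-8) + 5204) - 14327 = (-1000 + 5204) - 14327 = 4204 - 14327 = -10123)
z(88, -179) - h = -179 - 1*(-10123) = -179 + 10123 = 9944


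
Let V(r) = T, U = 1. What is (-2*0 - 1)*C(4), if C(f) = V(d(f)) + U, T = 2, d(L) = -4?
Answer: -3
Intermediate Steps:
V(r) = 2
C(f) = 3 (C(f) = 2 + 1 = 3)
(-2*0 - 1)*C(4) = (-2*0 - 1)*3 = (0 - 1)*3 = -1*3 = -3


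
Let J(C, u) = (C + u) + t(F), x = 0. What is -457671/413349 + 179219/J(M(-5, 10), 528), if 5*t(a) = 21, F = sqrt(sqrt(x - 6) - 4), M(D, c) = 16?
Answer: 123048498648/377663203 ≈ 325.82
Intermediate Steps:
F = sqrt(-4 + I*sqrt(6)) (F = sqrt(sqrt(0 - 6) - 4) = sqrt(sqrt(-6) - 4) = sqrt(I*sqrt(6) - 4) = sqrt(-4 + I*sqrt(6)) ≈ 0.58754 + 2.0845*I)
t(a) = 21/5 (t(a) = (1/5)*21 = 21/5)
J(C, u) = 21/5 + C + u (J(C, u) = (C + u) + 21/5 = 21/5 + C + u)
-457671/413349 + 179219/J(M(-5, 10), 528) = -457671/413349 + 179219/(21/5 + 16 + 528) = -457671*1/413349 + 179219/(2741/5) = -152557/137783 + 179219*(5/2741) = -152557/137783 + 896095/2741 = 123048498648/377663203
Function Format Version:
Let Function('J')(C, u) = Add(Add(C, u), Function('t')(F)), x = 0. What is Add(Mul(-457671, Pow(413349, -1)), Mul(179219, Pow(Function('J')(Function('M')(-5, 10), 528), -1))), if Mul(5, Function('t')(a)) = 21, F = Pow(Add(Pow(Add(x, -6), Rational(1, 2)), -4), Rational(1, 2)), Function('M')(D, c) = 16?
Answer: Rational(123048498648, 377663203) ≈ 325.82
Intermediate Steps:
F = Pow(Add(-4, Mul(I, Pow(6, Rational(1, 2)))), Rational(1, 2)) (F = Pow(Add(Pow(Add(0, -6), Rational(1, 2)), -4), Rational(1, 2)) = Pow(Add(Pow(-6, Rational(1, 2)), -4), Rational(1, 2)) = Pow(Add(Mul(I, Pow(6, Rational(1, 2))), -4), Rational(1, 2)) = Pow(Add(-4, Mul(I, Pow(6, Rational(1, 2)))), Rational(1, 2)) ≈ Add(0.58754, Mul(2.0845, I)))
Function('t')(a) = Rational(21, 5) (Function('t')(a) = Mul(Rational(1, 5), 21) = Rational(21, 5))
Function('J')(C, u) = Add(Rational(21, 5), C, u) (Function('J')(C, u) = Add(Add(C, u), Rational(21, 5)) = Add(Rational(21, 5), C, u))
Add(Mul(-457671, Pow(413349, -1)), Mul(179219, Pow(Function('J')(Function('M')(-5, 10), 528), -1))) = Add(Mul(-457671, Pow(413349, -1)), Mul(179219, Pow(Add(Rational(21, 5), 16, 528), -1))) = Add(Mul(-457671, Rational(1, 413349)), Mul(179219, Pow(Rational(2741, 5), -1))) = Add(Rational(-152557, 137783), Mul(179219, Rational(5, 2741))) = Add(Rational(-152557, 137783), Rational(896095, 2741)) = Rational(123048498648, 377663203)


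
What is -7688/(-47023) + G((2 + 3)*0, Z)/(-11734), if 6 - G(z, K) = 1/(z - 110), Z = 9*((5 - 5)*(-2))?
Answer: 9892126917/60694467020 ≈ 0.16298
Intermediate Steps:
Z = 0 (Z = 9*(0*(-2)) = 9*0 = 0)
G(z, K) = 6 - 1/(-110 + z) (G(z, K) = 6 - 1/(z - 110) = 6 - 1/(-110 + z))
-7688/(-47023) + G((2 + 3)*0, Z)/(-11734) = -7688/(-47023) + ((-661 + 6*((2 + 3)*0))/(-110 + (2 + 3)*0))/(-11734) = -7688*(-1/47023) + ((-661 + 6*(5*0))/(-110 + 5*0))*(-1/11734) = 7688/47023 + ((-661 + 6*0)/(-110 + 0))*(-1/11734) = 7688/47023 + ((-661 + 0)/(-110))*(-1/11734) = 7688/47023 - 1/110*(-661)*(-1/11734) = 7688/47023 + (661/110)*(-1/11734) = 7688/47023 - 661/1290740 = 9892126917/60694467020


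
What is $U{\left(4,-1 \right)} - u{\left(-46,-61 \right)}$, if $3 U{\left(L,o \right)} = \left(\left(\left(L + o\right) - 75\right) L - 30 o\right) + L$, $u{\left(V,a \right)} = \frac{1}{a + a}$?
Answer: $- \frac{30985}{366} \approx -84.658$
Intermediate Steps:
$u{\left(V,a \right)} = \frac{1}{2 a}$
$U{\left(L,o \right)} = - 10 o + \frac{L}{3} + \frac{L \left(-75 + L + o\right)}{3}$ ($U{\left(L,o \right)} = \frac{\left(\left(\left(L + o\right) - 75\right) L - 30 o\right) + L}{3} = \frac{\left(\left(-75 + L + o\right) L - 30 o\right) + L}{3} = \frac{\left(L \left(-75 + L + o\right) - 30 o\right) + L}{3} = \frac{\left(- 30 o + L \left(-75 + L + o\right)\right) + L}{3} = \frac{L - 30 o + L \left(-75 + L + o\right)}{3} = - 10 o + \frac{L}{3} + \frac{L \left(-75 + L + o\right)}{3}$)
$U{\left(4,-1 \right)} - u{\left(-46,-61 \right)} = \left(\left(-10\right) \left(-1\right) - \frac{296}{3} + \frac{4^{2}}{3} + \frac{1}{3} \cdot 4 \left(-1\right)\right) - \frac{1}{2 \left(-61\right)} = \left(10 - \frac{296}{3} + \frac{1}{3} \cdot 16 - \frac{4}{3}\right) - \frac{1}{2} \left(- \frac{1}{61}\right) = \left(10 - \frac{296}{3} + \frac{16}{3} - \frac{4}{3}\right) - - \frac{1}{122} = - \frac{254}{3} + \frac{1}{122} = - \frac{30985}{366}$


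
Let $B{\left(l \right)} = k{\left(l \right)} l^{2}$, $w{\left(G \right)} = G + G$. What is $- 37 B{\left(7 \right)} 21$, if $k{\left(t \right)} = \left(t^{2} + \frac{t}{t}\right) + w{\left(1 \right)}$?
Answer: $-1979796$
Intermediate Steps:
$w{\left(G \right)} = 2 G$
$k{\left(t \right)} = 3 + t^{2}$ ($k{\left(t \right)} = \left(t^{2} + \frac{t}{t}\right) + 2 \cdot 1 = \left(t^{2} + 1\right) + 2 = \left(1 + t^{2}\right) + 2 = 3 + t^{2}$)
$B{\left(l \right)} = l^{2} \left(3 + l^{2}\right)$ ($B{\left(l \right)} = \left(3 + l^{2}\right) l^{2} = l^{2} \left(3 + l^{2}\right)$)
$- 37 B{\left(7 \right)} 21 = - 37 \cdot 7^{2} \left(3 + 7^{2}\right) 21 = - 37 \cdot 49 \left(3 + 49\right) 21 = - 37 \cdot 49 \cdot 52 \cdot 21 = \left(-37\right) 2548 \cdot 21 = \left(-94276\right) 21 = -1979796$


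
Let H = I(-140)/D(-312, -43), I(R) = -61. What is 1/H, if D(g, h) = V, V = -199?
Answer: 199/61 ≈ 3.2623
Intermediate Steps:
D(g, h) = -199
H = 61/199 (H = -61/(-199) = -61*(-1/199) = 61/199 ≈ 0.30653)
1/H = 1/(61/199) = 199/61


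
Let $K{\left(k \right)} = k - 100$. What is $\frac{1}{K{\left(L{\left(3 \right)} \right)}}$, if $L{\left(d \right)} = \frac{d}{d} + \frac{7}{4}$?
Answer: $- \frac{4}{389} \approx -0.010283$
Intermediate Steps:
$L{\left(d \right)} = \frac{11}{4}$ ($L{\left(d \right)} = 1 + 7 \cdot \frac{1}{4} = 1 + \frac{7}{4} = \frac{11}{4}$)
$K{\left(k \right)} = -100 + k$
$\frac{1}{K{\left(L{\left(3 \right)} \right)}} = \frac{1}{-100 + \frac{11}{4}} = \frac{1}{- \frac{389}{4}} = - \frac{4}{389}$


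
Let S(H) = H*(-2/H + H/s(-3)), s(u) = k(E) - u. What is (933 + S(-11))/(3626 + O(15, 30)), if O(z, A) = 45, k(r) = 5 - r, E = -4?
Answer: 11293/44052 ≈ 0.25636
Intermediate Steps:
s(u) = 9 - u (s(u) = (5 - 1*(-4)) - u = (5 + 4) - u = 9 - u)
S(H) = H*(-2/H + H/12) (S(H) = H*(-2/H + H/(9 - 1*(-3))) = H*(-2/H + H/(9 + 3)) = H*(-2/H + H/12))
(933 + S(-11))/(3626 + O(15, 30)) = (933 + (-2 + (1/12)*(-11)**2))/(3626 + 45) = (933 + (-2 + (1/12)*121))/3671 = (933 + (-2 + 121/12))*(1/3671) = (933 + 97/12)*(1/3671) = (11293/12)*(1/3671) = 11293/44052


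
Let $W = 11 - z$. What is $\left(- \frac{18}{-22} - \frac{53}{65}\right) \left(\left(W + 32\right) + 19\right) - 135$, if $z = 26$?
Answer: $- \frac{96453}{715} \approx -134.9$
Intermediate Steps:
$W = -15$ ($W = 11 - 26 = -15$)
$\left(- \frac{18}{-22} - \frac{53}{65}\right) \left(\left(W + 32\right) + 19\right) - 135 = \left(- \frac{18}{-22} - \frac{53}{65}\right) \left(\left(-15 + 32\right) + 19\right) - 135 = \left(\left(-18\right) \left(- \frac{1}{22}\right) - \frac{53}{65}\right) \left(17 + 19\right) - 135 = \left(\frac{9}{11} - \frac{53}{65}\right) 36 - 135 = \frac{2}{715} \cdot 36 - 135 = \frac{72}{715} - 135 = - \frac{96453}{715}$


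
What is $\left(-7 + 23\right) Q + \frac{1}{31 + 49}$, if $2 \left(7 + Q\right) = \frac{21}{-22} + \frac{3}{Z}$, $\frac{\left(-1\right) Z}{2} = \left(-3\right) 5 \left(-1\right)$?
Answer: $- \frac{105973}{880} \approx -120.42$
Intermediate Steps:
$Z = -30$ ($Z = - 2 \left(-3\right) 5 \left(-1\right) = - 2 \left(\left(-15\right) \left(-1\right)\right) = \left(-2\right) 15 = -30$)
$Q = - \frac{414}{55}$ ($Q = -7 + \frac{\frac{21}{-22} + \frac{3}{-30}}{2} = -7 + \frac{21 \left(- \frac{1}{22}\right) + 3 \left(- \frac{1}{30}\right)}{2} = -7 + \frac{- \frac{21}{22} - \frac{1}{10}}{2} = -7 + \frac{1}{2} \left(- \frac{58}{55}\right) = -7 - \frac{29}{55} = - \frac{414}{55} \approx -7.5273$)
$\left(-7 + 23\right) Q + \frac{1}{31 + 49} = \left(-7 + 23\right) \left(- \frac{414}{55}\right) + \frac{1}{31 + 49} = 16 \left(- \frac{414}{55}\right) + \frac{1}{80} = - \frac{6624}{55} + \frac{1}{80} = - \frac{105973}{880}$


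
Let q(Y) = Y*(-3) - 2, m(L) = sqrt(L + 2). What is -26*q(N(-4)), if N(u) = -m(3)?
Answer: 52 - 78*sqrt(5) ≈ -122.41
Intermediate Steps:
m(L) = sqrt(2 + L)
N(u) = -sqrt(5) (N(u) = -sqrt(2 + 3) = -sqrt(5))
q(Y) = -2 - 3*Y (q(Y) = -3*Y - 2 = -2 - 3*Y)
-26*q(N(-4)) = -26*(-2 - (-3)*sqrt(5)) = -26*(-2 + 3*sqrt(5)) = 52 - 78*sqrt(5)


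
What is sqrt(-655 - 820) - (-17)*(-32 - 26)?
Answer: -986 + 5*I*sqrt(59) ≈ -986.0 + 38.406*I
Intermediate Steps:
sqrt(-655 - 820) - (-17)*(-32 - 26) = sqrt(-1475) - (-17)*(-58) = 5*I*sqrt(59) - 1*986 = 5*I*sqrt(59) - 986 = -986 + 5*I*sqrt(59)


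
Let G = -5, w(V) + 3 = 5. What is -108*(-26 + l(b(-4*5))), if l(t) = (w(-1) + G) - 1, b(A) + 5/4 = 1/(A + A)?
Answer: 3240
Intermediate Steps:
w(V) = 2 (w(V) = -3 + 5 = 2)
b(A) = -5/4 + 1/(2*A) (b(A) = -5/4 + 1/(A + A) = -5/4 + 1/(2*A))
l(t) = -4 (l(t) = (2 - 5) - 1 = -3 - 1 = -4)
-108*(-26 + l(b(-4*5))) = -108*(-26 - 4) = -108*(-30) = 3240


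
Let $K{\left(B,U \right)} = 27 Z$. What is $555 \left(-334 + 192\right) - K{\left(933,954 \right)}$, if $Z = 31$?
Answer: $-79647$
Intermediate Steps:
$K{\left(B,U \right)} = 837$ ($K{\left(B,U \right)} = 27 \cdot 31 = 837$)
$555 \left(-334 + 192\right) - K{\left(933,954 \right)} = 555 \left(-334 + 192\right) - 837 = 555 \left(-142\right) - 837 = -78810 - 837 = -79647$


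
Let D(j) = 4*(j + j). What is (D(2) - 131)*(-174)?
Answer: 20010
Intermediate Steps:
D(j) = 8*j (D(j) = 4*(2*j) = 8*j)
(D(2) - 131)*(-174) = (8*2 - 131)*(-174) = (16 - 131)*(-174) = -115*(-174) = 20010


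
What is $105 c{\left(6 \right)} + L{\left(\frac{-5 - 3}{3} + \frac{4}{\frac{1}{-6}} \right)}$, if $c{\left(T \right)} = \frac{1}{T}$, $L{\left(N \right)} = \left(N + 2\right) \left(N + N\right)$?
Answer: $\frac{23995}{18} \approx 1333.1$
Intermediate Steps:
$L{\left(N \right)} = 2 N \left(2 + N\right)$ ($L{\left(N \right)} = \left(2 + N\right) 2 N = 2 N \left(2 + N\right)$)
$105 c{\left(6 \right)} + L{\left(\frac{-5 - 3}{3} + \frac{4}{\frac{1}{-6}} \right)} = \frac{105}{6} + 2 \left(\frac{-5 - 3}{3} + \frac{4}{\frac{1}{-6}}\right) \left(2 + \left(\frac{-5 - 3}{3} + \frac{4}{\frac{1}{-6}}\right)\right) = 105 \cdot \frac{1}{6} + 2 \left(\left(-8\right) \frac{1}{3} + \frac{4}{- \frac{1}{6}}\right) \left(2 + \left(\left(-8\right) \frac{1}{3} + \frac{4}{- \frac{1}{6}}\right)\right) = \frac{35}{2} + 2 \left(- \frac{8}{3} + 4 \left(-6\right)\right) \left(2 + \left(- \frac{8}{3} + 4 \left(-6\right)\right)\right) = \frac{35}{2} + 2 \left(- \frac{8}{3} - 24\right) \left(2 - \frac{80}{3}\right) = \frac{35}{2} + 2 \left(- \frac{80}{3}\right) \left(2 - \frac{80}{3}\right) = \frac{35}{2} + 2 \left(- \frac{80}{3}\right) \left(- \frac{74}{3}\right) = \frac{35}{2} + \frac{11840}{9} = \frac{23995}{18}$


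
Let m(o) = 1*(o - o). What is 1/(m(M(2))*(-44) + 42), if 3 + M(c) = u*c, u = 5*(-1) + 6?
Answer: 1/42 ≈ 0.023810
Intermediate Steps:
u = 1 (u = -5 + 6 = 1)
M(c) = -3 + c (M(c) = -3 + 1*c = -3 + c)
m(o) = 0 (m(o) = 1*0 = 0)
1/(m(M(2))*(-44) + 42) = 1/(0*(-44) + 42) = 1/(0 + 42) = 1/42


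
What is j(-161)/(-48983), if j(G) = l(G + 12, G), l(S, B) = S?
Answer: 149/48983 ≈ 0.0030419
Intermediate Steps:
j(G) = 12 + G (j(G) = G + 12 = 12 + G)
j(-161)/(-48983) = (12 - 161)/(-48983) = -149*(-1/48983) = 149/48983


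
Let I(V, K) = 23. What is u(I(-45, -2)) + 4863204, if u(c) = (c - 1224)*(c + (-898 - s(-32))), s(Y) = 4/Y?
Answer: 47311431/8 ≈ 5.9139e+6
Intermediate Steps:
u(c) = (-1224 + c)*(-7183/8 + c) (u(c) = (c - 1224)*(c + (-898 - 4/(-32))) = (-1224 + c)*(c + (-898 - 4*(-1)/32)) = (-1224 + c)*(c + (-898 - 1*(-⅛))) = (-1224 + c)*(c + (-898 + ⅛)) = (-1224 + c)*(c - 7183/8) = (-1224 + c)*(-7183/8 + c))
u(I(-45, -2)) + 4863204 = (1098999 + 23² - 16975/8*23) + 4863204 = (1098999 + 529 - 390425/8) + 4863204 = 8405799/8 + 4863204 = 47311431/8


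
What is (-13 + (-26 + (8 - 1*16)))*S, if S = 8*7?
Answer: -2632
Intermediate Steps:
S = 56
(-13 + (-26 + (8 - 1*16)))*S = (-13 + (-26 + (8 - 1*16)))*56 = (-13 + (-26 + (8 - 16)))*56 = (-13 + (-26 - 8))*56 = (-13 - 34)*56 = -47*56 = -2632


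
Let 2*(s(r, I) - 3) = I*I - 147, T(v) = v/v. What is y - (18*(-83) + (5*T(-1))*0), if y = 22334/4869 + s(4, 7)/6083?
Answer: 44385115486/29618127 ≈ 1498.6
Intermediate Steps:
T(v) = 1
s(r, I) = -141/2 + I²/2 (s(r, I) = 3 + (I*I - 147)/2 = 3 + (I² - 147)/2 = 3 + (-147 + I²)/2 = 3 + (-147/2 + I²/2) = -141/2 + I²/2)
y = 135633748/29618127 (y = 22334/4869 + (-141/2 + (½)*7²)/6083 = 22334*(1/4869) + (-141/2 + (½)*49)*(1/6083) = 22334/4869 + (-141/2 + 49/2)*(1/6083) = 22334/4869 - 46*1/6083 = 22334/4869 - 46/6083 = 135633748/29618127 ≈ 4.5794)
y - (18*(-83) + (5*T(-1))*0) = 135633748/29618127 - (18*(-83) + (5*1)*0) = 135633748/29618127 - (-1494 + 5*0) = 135633748/29618127 - (-1494 + 0) = 135633748/29618127 - 1*(-1494) = 135633748/29618127 + 1494 = 44385115486/29618127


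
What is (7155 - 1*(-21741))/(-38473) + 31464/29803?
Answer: 349326984/1146610819 ≈ 0.30466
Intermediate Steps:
(7155 - 1*(-21741))/(-38473) + 31464/29803 = (7155 + 21741)*(-1/38473) + 31464*(1/29803) = 28896*(-1/38473) + 31464/29803 = -28896/38473 + 31464/29803 = 349326984/1146610819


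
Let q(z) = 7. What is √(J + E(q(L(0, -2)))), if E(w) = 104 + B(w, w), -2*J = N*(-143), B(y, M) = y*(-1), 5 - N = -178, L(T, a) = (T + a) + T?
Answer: √52726/2 ≈ 114.81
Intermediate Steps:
L(T, a) = a + 2*T
N = 183 (N = 5 - 1*(-178) = 5 + 178 = 183)
B(y, M) = -y
J = 26169/2 (J = -183*(-143)/2 = -½*(-26169) = 26169/2 ≈ 13085.)
E(w) = 104 - w
√(J + E(q(L(0, -2)))) = √(26169/2 + (104 - 1*7)) = √(26169/2 + (104 - 7)) = √(26169/2 + 97) = √(26363/2) = √52726/2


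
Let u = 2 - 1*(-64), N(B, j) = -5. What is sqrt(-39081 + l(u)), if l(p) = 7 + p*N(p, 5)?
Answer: 2*I*sqrt(9851) ≈ 198.5*I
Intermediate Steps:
u = 66 (u = 2 + 64 = 66)
l(p) = 7 - 5*p (l(p) = 7 + p*(-5) = 7 - 5*p)
sqrt(-39081 + l(u)) = sqrt(-39081 + (7 - 5*66)) = sqrt(-39081 + (7 - 330)) = sqrt(-39081 - 323) = sqrt(-39404) = 2*I*sqrt(9851)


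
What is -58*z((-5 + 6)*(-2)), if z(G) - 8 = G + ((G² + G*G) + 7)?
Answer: -1218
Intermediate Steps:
z(G) = 15 + G + 2*G² (z(G) = 8 + (G + ((G² + G*G) + 7)) = 8 + (G + ((G² + G²) + 7)) = 8 + (G + (2*G² + 7)) = 8 + (G + (7 + 2*G²)) = 8 + (7 + G + 2*G²) = 15 + G + 2*G²)
-58*z((-5 + 6)*(-2)) = -58*(15 + (-5 + 6)*(-2) + 2*((-5 + 6)*(-2))²) = -58*(15 + 1*(-2) + 2*(1*(-2))²) = -58*(15 - 2 + 2*(-2)²) = -58*(15 - 2 + 2*4) = -58*(15 - 2 + 8) = -58*21 = -1218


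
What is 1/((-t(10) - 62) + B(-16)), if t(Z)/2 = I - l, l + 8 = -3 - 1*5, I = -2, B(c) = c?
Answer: -1/106 ≈ -0.0094340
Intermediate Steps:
l = -16 (l = -8 + (-3 - 1*5) = -8 + (-3 - 5) = -8 - 8 = -16)
t(Z) = 28 (t(Z) = 2*(-2 - 1*(-16)) = 2*(-2 + 16) = 2*14 = 28)
1/((-t(10) - 62) + B(-16)) = 1/((-1*28 - 62) - 16) = 1/((-28 - 62) - 16) = 1/(-90 - 16) = 1/(-106) = -1/106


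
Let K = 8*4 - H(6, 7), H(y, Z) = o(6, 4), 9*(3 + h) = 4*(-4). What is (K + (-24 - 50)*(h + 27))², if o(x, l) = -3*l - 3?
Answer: 206698129/81 ≈ 2.5518e+6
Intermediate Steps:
h = -43/9 (h = -3 + (4*(-4))/9 = -3 + (⅑)*(-16) = -3 - 16/9 = -43/9 ≈ -4.7778)
o(x, l) = -3 - 3*l
H(y, Z) = -15 (H(y, Z) = -3 - 3*4 = -3 - 12 = -15)
K = 47 (K = 8*4 - 1*(-15) = 32 + 15 = 47)
(K + (-24 - 50)*(h + 27))² = (47 + (-24 - 50)*(-43/9 + 27))² = (47 - 74*200/9)² = (47 - 14800/9)² = (-14377/9)² = 206698129/81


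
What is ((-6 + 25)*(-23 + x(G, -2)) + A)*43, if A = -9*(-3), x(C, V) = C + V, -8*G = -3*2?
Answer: -74605/4 ≈ -18651.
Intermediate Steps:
G = ¾ (G = -(-3)*2/8 = -⅛*(-6) = ¾ ≈ 0.75000)
A = 27
((-6 + 25)*(-23 + x(G, -2)) + A)*43 = ((-6 + 25)*(-23 + (¾ - 2)) + 27)*43 = (19*(-23 - 5/4) + 27)*43 = (19*(-97/4) + 27)*43 = (-1843/4 + 27)*43 = -1735/4*43 = -74605/4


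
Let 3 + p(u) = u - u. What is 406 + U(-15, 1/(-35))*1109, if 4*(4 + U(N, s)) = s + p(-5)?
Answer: -340877/70 ≈ -4869.7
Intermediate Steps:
p(u) = -3 (p(u) = -3 + (u - u) = -3 + 0 = -3)
U(N, s) = -19/4 + s/4 (U(N, s) = -4 + (s - 3)/4 = -4 + (-3 + s)/4 = -4 + (-¾ + s/4) = -19/4 + s/4)
406 + U(-15, 1/(-35))*1109 = 406 + (-19/4 + (¼)/(-35))*1109 = 406 + (-19/4 + (¼)*(-1/35))*1109 = 406 + (-19/4 - 1/140)*1109 = 406 - 333/70*1109 = 406 - 369297/70 = -340877/70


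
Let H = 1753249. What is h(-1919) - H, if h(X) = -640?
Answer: -1753889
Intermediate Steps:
h(-1919) - H = -640 - 1*1753249 = -640 - 1753249 = -1753889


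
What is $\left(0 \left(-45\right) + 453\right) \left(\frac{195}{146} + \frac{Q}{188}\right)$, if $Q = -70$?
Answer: $\frac{1497165}{3431} \approx 436.36$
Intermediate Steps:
$\left(0 \left(-45\right) + 453\right) \left(\frac{195}{146} + \frac{Q}{188}\right) = \left(0 \left(-45\right) + 453\right) \left(\frac{195}{146} - \frac{70}{188}\right) = \left(0 + 453\right) \left(195 \cdot \frac{1}{146} - \frac{35}{94}\right) = 453 \left(\frac{195}{146} - \frac{35}{94}\right) = 453 \cdot \frac{3305}{3431} = \frac{1497165}{3431}$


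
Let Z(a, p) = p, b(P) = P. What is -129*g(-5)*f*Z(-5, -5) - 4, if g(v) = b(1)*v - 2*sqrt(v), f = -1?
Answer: 3221 + 1290*I*sqrt(5) ≈ 3221.0 + 2884.5*I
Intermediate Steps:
g(v) = v - 2*sqrt(v) (g(v) = 1*v - 2*sqrt(v) = v - 2*sqrt(v))
-129*g(-5)*f*Z(-5, -5) - 4 = -129*(-5 - 2*I*sqrt(5))*(-1)*(-5) - 4 = -129*(5 + 2*I*sqrt(5))*(-5) - 4 = -129*(-25 - 10*I*sqrt(5)) - 4 = (3225 + 1290*I*sqrt(5)) - 4 = 3221 + 1290*I*sqrt(5)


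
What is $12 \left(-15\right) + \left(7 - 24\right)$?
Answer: $-197$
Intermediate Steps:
$12 \left(-15\right) + \left(7 - 24\right) = -180 - 17 = -197$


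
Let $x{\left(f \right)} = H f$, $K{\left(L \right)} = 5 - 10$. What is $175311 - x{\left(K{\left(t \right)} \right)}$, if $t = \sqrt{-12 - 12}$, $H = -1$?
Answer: $175306$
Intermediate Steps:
$t = 2 i \sqrt{6}$ ($t = \sqrt{-24} = 2 i \sqrt{6} \approx 4.899 i$)
$K{\left(L \right)} = -5$ ($K{\left(L \right)} = 5 - 10 = -5$)
$x{\left(f \right)} = - f$
$175311 - x{\left(K{\left(t \right)} \right)} = 175311 - \left(-1\right) \left(-5\right) = 175311 - 5 = 175306$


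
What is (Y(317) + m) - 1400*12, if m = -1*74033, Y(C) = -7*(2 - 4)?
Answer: -90819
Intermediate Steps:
Y(C) = 14 (Y(C) = -7*(-2) = 14)
m = -74033
(Y(317) + m) - 1400*12 = (14 - 74033) - 1400*12 = -74019 - 16800 = -90819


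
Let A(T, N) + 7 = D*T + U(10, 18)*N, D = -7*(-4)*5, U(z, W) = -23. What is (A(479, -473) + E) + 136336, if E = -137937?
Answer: 76331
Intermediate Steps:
D = 140 (D = 28*5 = 140)
A(T, N) = -7 - 23*N + 140*T (A(T, N) = -7 + (140*T - 23*N) = -7 + (-23*N + 140*T) = -7 - 23*N + 140*T)
(A(479, -473) + E) + 136336 = ((-7 - 23*(-473) + 140*479) - 137937) + 136336 = ((-7 + 10879 + 67060) - 137937) + 136336 = (77932 - 137937) + 136336 = -60005 + 136336 = 76331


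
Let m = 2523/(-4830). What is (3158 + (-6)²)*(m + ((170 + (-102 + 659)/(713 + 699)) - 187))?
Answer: -31091323857/568330 ≈ -54706.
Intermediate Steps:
m = -841/1610 (m = 2523*(-1/4830) = -841/1610 ≈ -0.52236)
(3158 + (-6)²)*(m + ((170 + (-102 + 659)/(713 + 699)) - 187)) = (3158 + (-6)²)*(-841/1610 + ((170 + (-102 + 659)/(713 + 699)) - 187)) = (3158 + 36)*(-841/1610 + ((170 + 557/1412) - 187)) = 3194*(-841/1610 + ((170 + 557*(1/1412)) - 187)) = 3194*(-841/1610 + ((170 + 557/1412) - 187)) = 3194*(-841/1610 + (240597/1412 - 187)) = 3194*(-841/1610 - 23447/1412) = 3194*(-19468581/1136660) = -31091323857/568330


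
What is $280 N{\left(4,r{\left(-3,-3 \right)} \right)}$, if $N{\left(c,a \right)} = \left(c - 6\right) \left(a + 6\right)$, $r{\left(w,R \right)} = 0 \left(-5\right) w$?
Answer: $-3360$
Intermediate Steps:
$r{\left(w,R \right)} = 0$ ($r{\left(w,R \right)} = 0 w = 0$)
$N{\left(c,a \right)} = \left(-6 + c\right) \left(6 + a\right)$
$280 N{\left(4,r{\left(-3,-3 \right)} \right)} = 280 \left(-36 - 0 + 6 \cdot 4 + 0 \cdot 4\right) = 280 \left(-36 + 0 + 24 + 0\right) = 280 \left(-12\right) = -3360$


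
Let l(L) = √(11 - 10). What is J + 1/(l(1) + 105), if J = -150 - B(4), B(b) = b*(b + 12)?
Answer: -22683/106 ≈ -213.99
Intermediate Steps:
l(L) = 1 (l(L) = √1 = 1)
B(b) = b*(12 + b)
J = -214 (J = -150 - 4*(12 + 4) = -150 - 4*16 = -150 - 1*64 = -150 - 64 = -214)
J + 1/(l(1) + 105) = -214 + 1/(1 + 105) = -214 + 1/106 = -22683/106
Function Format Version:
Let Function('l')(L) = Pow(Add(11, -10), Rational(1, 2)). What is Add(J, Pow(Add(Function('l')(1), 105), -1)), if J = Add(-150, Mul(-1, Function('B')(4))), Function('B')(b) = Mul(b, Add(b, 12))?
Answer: Rational(-22683, 106) ≈ -213.99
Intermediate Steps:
Function('l')(L) = 1 (Function('l')(L) = Pow(1, Rational(1, 2)) = 1)
Function('B')(b) = Mul(b, Add(12, b))
J = -214 (J = Add(-150, Mul(-1, Mul(4, Add(12, 4)))) = Add(-150, Mul(-1, Mul(4, 16))) = Add(-150, Mul(-1, 64)) = Add(-150, -64) = -214)
Add(J, Pow(Add(Function('l')(1), 105), -1)) = Add(-214, Pow(Add(1, 105), -1)) = Add(-214, Pow(106, -1)) = Add(-214, Rational(1, 106)) = Rational(-22683, 106)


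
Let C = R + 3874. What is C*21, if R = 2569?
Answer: 135303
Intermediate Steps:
C = 6443 (C = 2569 + 3874 = 6443)
C*21 = 6443*21 = 135303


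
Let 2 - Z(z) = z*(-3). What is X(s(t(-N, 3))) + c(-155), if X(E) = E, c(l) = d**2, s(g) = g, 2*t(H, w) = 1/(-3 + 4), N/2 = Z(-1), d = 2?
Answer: 9/2 ≈ 4.5000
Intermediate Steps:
Z(z) = 2 + 3*z (Z(z) = 2 - z*(-3) = 2 - (-3)*z = 2 + 3*z)
N = -2 (N = 2*(2 + 3*(-1)) = 2*(2 - 3) = 2*(-1) = -2)
t(H, w) = 1/2 (t(H, w) = 1/(2*(-3 + 4)) = (1/2)/1 = (1/2)*1 = 1/2)
c(l) = 4 (c(l) = 2**2 = 4)
X(s(t(-N, 3))) + c(-155) = 1/2 + 4 = 9/2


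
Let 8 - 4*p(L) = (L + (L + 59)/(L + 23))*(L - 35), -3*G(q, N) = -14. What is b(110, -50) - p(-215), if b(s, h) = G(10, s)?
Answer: 1285381/96 ≈ 13389.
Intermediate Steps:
G(q, N) = 14/3 (G(q, N) = -⅓*(-14) = 14/3)
b(s, h) = 14/3
p(L) = 2 - (-35 + L)*(L + (59 + L)/(23 + L))/4 (p(L) = 2 - (L + (L + 59)/(L + 23))*(L - 35)/4 = 2 - (L + (59 + L)/(23 + L))*(-35 + L)/4 = 2 - (-35 + L)*(L + (59 + L)/(23 + L))/4)
b(110, -50) - p(-215) = 14/3 - (2249 - 1*(-215)³ + 11*(-215)² + 789*(-215))/(4*(23 - 215)) = 14/3 - (2249 - 1*(-9938375) + 11*46225 - 169635)/(4*(-192)) = 14/3 - (-1)*(2249 + 9938375 + 508475 - 169635)/(4*192) = 14/3 - (-1)*10279464/(4*192) = 14/3 - 1*(-428311/32) = 14/3 + 428311/32 = 1285381/96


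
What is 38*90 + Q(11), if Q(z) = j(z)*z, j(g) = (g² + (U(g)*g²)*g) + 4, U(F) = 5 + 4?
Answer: 136564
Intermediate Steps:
U(F) = 9
j(g) = 4 + g² + 9*g³ (j(g) = (g² + (9*g²)*g) + 4 = (g² + 9*g³) + 4 = 4 + g² + 9*g³)
Q(z) = z*(4 + z² + 9*z³) (Q(z) = (4 + z² + 9*z³)*z = z*(4 + z² + 9*z³))
38*90 + Q(11) = 38*90 + 11*(4 + 11² + 9*11³) = 3420 + 11*(4 + 121 + 9*1331) = 3420 + 11*(4 + 121 + 11979) = 3420 + 11*12104 = 3420 + 133144 = 136564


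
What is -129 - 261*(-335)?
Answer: 87306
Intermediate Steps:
-129 - 261*(-335) = -129 + 87435 = 87306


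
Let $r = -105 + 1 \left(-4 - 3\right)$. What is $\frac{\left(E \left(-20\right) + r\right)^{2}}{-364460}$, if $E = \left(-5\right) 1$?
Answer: $- \frac{36}{91115} \approx -0.00039511$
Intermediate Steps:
$E = -5$
$r = -112$ ($r = -105 + 1 \left(-7\right) = -105 - 7 = -112$)
$\frac{\left(E \left(-20\right) + r\right)^{2}}{-364460} = \frac{\left(\left(-5\right) \left(-20\right) - 112\right)^{2}}{-364460} = \left(100 - 112\right)^{2} \left(- \frac{1}{364460}\right) = \left(-12\right)^{2} \left(- \frac{1}{364460}\right) = 144 \left(- \frac{1}{364460}\right) = - \frac{36}{91115}$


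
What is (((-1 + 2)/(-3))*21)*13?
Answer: -91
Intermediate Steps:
(((-1 + 2)/(-3))*21)*13 = ((1*(-1/3))*21)*13 = -1/3*21*13 = -7*13 = -91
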